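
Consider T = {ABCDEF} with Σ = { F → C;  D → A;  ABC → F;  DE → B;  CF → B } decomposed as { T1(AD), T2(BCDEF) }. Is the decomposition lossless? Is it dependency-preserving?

Lossless test: (D)⁺ = {AD}, which contains all of one fragment — lossless.
Dependency preservation: the restricted closure of {ABC} across the fragments never reaches {F}, so ABC → F cannot be enforced without a join — not preserved.

lossless but not dependency-preserving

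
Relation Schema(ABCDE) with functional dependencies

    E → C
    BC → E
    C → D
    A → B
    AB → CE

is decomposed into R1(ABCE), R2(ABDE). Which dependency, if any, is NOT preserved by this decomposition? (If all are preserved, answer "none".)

Check C → D: no single fragment contains all of {CD}, and the restricted closure of {C} across the fragments never reaches {D}.
E → C is preserved.
BC → E is preserved.
A → B is preserved.
AB → CE is preserved.

C → D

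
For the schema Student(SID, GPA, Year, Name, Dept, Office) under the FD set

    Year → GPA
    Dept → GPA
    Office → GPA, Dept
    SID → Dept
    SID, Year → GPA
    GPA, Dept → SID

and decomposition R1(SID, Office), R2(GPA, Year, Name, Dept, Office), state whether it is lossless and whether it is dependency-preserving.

lossless but not dependency-preserving

Lossless test: (Office)⁺ = {SID, GPA, Dept, Office}, which contains all of one fragment — lossless.
Dependency preservation: the restricted closure of {SID} across the fragments never reaches {Dept}, so SID → Dept cannot be enforced without a join — not preserved.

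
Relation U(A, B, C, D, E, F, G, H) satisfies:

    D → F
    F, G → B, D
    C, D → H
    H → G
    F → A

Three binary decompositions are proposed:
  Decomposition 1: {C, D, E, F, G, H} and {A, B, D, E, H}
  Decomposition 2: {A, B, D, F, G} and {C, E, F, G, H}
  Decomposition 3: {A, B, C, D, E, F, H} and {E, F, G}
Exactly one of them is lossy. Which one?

Decomposition 1: common = {D, E, H}, closure = {A, B, D, E, F, G, H} → lossless.
Decomposition 2: common = {F, G}, closure = {A, B, D, F, G} → lossless.
Decomposition 3: common = {E, F}, closure = {A, E, F} → lossy.

Decomposition 3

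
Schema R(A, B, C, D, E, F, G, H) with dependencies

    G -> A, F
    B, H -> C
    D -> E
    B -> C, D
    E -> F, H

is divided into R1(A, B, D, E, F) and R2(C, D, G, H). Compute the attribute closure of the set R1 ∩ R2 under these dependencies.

R1 ∩ R2 = {D}.
D → E applies, adding E
E → F, H applies, adding F, H
Closure: {D, E, F, H}.

D, E, F, H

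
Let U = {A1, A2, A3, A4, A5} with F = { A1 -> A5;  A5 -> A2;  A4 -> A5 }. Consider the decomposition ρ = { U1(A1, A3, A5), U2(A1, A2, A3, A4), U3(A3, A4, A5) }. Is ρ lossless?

Chase test. Columns are A1, A2, A3, A4, A5; row i has aⱼ where attribute j ∈ Ui, else bᵢⱼ.
Initial tableau (one row per fragment):
  row 1: a1 b12 a3 b14 a5
  row 2: a1 a2 a3 a4 b25
  row 3: b31 b32 a3 a4 a5
Rows 1 and 2 agree on A1; apply A1→A5 and equate their A5 entries.
Rows 1 and 2 agree on A5; apply A5→A2 and equate their A2 entries.
Rows 1 and 3 agree on A5; apply A5→A2 and equate their A2 entries.
Row 2 is now all distinguished symbols — the join is lossless.

Yes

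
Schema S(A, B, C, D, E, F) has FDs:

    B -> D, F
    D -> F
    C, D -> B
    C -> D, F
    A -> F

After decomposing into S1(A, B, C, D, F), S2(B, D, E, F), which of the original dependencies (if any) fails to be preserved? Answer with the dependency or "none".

B → D, F lies within S1.
D → F lies within S1.
C, D → B lies within S1.
C → D, F lies within S1.
A → F lies within S1.
Every dependency is enforceable on the fragments, so the decomposition is dependency-preserving.

none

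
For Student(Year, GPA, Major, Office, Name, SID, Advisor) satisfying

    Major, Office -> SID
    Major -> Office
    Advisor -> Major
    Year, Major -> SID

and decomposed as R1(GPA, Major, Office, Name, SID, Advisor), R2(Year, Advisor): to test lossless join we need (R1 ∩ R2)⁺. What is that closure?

Major, Office, SID, Advisor

R1 ∩ R2 = {Advisor}.
Advisor → Major applies, adding Major
Major → Office applies, adding Office
Major, Office → SID applies, adding SID
Closure: {Major, Office, SID, Advisor}.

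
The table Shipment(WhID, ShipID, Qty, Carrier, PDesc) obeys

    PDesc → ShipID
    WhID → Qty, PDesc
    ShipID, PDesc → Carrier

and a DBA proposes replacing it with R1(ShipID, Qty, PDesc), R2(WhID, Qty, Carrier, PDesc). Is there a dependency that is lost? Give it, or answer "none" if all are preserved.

none

PDesc → ShipID lies within R1.
WhID → Qty, PDesc lies within R2.
ShipID, PDesc → Carrier: restricted closure across fragments reaches Carrier.
Every dependency is enforceable on the fragments, so the decomposition is dependency-preserving.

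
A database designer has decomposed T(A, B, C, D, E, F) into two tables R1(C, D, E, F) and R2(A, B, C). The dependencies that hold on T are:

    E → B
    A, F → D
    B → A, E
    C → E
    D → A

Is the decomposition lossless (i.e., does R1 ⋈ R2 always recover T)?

Yes

Common attributes: R1 ∩ R2 = {C}.
Closure of {C}: C → E applies, adding E; E → B applies, adding B; B → A, E applies, adding A. So (C)⁺ = {A, B, C, E}.
This closure contains every attribute of R2, so R1 ∩ R2 → R2. The join is lossless.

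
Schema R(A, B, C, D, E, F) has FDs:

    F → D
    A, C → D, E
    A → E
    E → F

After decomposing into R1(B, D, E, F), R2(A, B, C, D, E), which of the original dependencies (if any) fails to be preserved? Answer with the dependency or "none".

F → D lies within R1.
A, C → D, E lies within R2.
A → E lies within R2.
E → F lies within R1.
Every dependency is enforceable on the fragments, so the decomposition is dependency-preserving.

none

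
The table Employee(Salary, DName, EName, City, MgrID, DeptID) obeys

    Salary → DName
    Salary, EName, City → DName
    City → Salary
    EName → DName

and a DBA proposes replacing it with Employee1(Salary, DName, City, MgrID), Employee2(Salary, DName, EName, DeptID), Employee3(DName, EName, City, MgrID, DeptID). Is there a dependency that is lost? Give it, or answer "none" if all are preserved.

Salary → DName lies within Employee1.
Salary, EName, City → DName: restricted closure across fragments reaches DName.
City → Salary lies within Employee1.
EName → DName lies within Employee2.
Every dependency is enforceable on the fragments, so the decomposition is dependency-preserving.

none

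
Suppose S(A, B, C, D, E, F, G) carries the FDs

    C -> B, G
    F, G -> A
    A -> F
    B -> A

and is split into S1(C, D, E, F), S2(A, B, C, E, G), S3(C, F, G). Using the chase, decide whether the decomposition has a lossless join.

Chase test. Columns are A, B, C, D, E, F, G; row i has aⱼ where attribute j ∈ Si, else bᵢⱼ.
Initial tableau (one row per fragment):
  row 1: b11 b12 a3 a4 a5 a6 b17
  row 2: a1 a2 a3 b24 a5 b26 a7
  row 3: b31 b32 a3 b34 b35 a6 a7
Rows 1 and 2 agree on C; apply C→B, G and equate their B, G entries.
Rows 1 and 3 agree on C; apply C→B, G and equate their B, G entries.
Rows 1 and 3 agree on F, G; apply F, G→A and equate their A entries.
Rows 1 and 2 agree on B; apply B→A and equate their A entries.
Rows 1 and 2 agree on A; apply A→F and equate their F entries.
Row 1 is now all distinguished symbols — the join is lossless.

Yes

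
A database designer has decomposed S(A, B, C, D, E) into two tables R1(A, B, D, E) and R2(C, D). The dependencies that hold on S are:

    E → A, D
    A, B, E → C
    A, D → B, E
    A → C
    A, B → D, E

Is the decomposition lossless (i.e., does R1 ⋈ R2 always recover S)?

Common attributes: R1 ∩ R2 = {D}.
No dependency enlarges {D}, so (D)⁺ = {D}.
The closure contains neither all of R1 = {A, B, D, E} nor all of R2 = {C, D}, so the common attributes are not a superkey of either fragment. The join is lossy.

No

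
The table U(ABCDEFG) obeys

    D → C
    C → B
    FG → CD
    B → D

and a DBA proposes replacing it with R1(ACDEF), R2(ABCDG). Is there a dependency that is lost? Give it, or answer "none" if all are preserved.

Check FG → CD: no single fragment contains all of {CDFG}, and the restricted closure of {FG} across the fragments never reaches {CD}.
D → C is preserved.
C → B is preserved.
B → D is preserved.

FG → CD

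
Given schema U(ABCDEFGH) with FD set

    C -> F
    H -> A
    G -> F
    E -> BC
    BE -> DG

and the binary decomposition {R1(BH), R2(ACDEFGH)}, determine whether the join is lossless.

Common attributes: R1 ∩ R2 = {H}.
Closure of {H}: H → A applies, adding A. So (H)⁺ = {AH}.
The closure contains neither all of R1 = {BH} nor all of R2 = {ACDEFGH}, so the common attributes are not a superkey of either fragment. The join is lossy.

No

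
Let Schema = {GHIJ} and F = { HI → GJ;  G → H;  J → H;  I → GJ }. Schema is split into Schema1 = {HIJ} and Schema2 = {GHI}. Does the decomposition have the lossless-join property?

Yes

Common attributes: Schema1 ∩ Schema2 = {HI}.
Closure of {HI}: HI → GJ applies, adding GJ. So (HI)⁺ = {GHIJ}.
This closure contains every attribute of Schema1, so Schema1 ∩ Schema2 → Schema1. The join is lossless.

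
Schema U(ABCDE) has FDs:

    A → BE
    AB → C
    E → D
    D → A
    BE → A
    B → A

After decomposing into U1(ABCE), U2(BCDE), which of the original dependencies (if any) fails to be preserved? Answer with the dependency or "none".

none

A → BE lies within U1.
AB → C lies within U1.
E → D lies within U2.
D → A: restricted closure across fragments reaches A.
BE → A lies within U1.
B → A lies within U1.
Every dependency is enforceable on the fragments, so the decomposition is dependency-preserving.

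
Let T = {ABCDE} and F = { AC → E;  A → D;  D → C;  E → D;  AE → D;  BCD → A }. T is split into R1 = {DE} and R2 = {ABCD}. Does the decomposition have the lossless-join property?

No

Common attributes: R1 ∩ R2 = {D}.
Closure of {D}: D → C applies, adding C. So (D)⁺ = {CD}.
The closure contains neither all of R1 = {DE} nor all of R2 = {ABCD}, so the common attributes are not a superkey of either fragment. The join is lossy.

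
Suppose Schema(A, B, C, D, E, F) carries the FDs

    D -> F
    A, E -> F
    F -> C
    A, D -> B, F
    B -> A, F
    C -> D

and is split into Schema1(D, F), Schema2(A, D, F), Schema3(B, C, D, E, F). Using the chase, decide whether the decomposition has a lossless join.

Chase test. Columns are A, B, C, D, E, F; row i has aⱼ where attribute j ∈ Schemai, else bᵢⱼ.
Initial tableau (one row per fragment):
  row 1: b11 b12 b13 a4 b15 a6
  row 2: a1 b22 b23 a4 b25 a6
  row 3: b31 a2 a3 a4 a5 a6
Rows 1 and 2 agree on F; apply F→C and equate their C entries.
Rows 1 and 3 agree on F; apply F→C and equate their C entries.
No row becomes fully distinguished — the join is lossy.

No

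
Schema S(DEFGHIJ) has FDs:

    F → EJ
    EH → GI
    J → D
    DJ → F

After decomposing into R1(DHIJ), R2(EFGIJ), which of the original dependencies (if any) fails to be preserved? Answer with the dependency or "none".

Check EH → GI: no single fragment contains all of {EGHI}, and the restricted closure of {EH} across the fragments never reaches {GI}.
F → EJ is preserved.
J → D is preserved.
DJ → F is preserved.

EH → GI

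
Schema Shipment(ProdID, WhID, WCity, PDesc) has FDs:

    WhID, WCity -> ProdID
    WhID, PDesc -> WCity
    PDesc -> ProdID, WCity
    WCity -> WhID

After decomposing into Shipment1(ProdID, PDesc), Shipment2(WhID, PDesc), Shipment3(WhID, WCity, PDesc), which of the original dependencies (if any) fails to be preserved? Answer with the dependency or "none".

Check WhID, WCity → ProdID: no single fragment contains all of {ProdID, WhID, WCity}, and the restricted closure of {WhID, WCity} across the fragments never reaches {ProdID}.
WhID, PDesc → WCity is preserved.
PDesc → ProdID, WCity is preserved.
WCity → WhID is preserved.

WhID, WCity -> ProdID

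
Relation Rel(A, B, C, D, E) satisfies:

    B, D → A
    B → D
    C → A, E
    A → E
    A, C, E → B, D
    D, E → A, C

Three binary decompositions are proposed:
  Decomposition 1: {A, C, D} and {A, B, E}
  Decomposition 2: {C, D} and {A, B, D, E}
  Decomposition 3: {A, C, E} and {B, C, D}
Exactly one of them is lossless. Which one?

Decomposition 3

Decomposition 1: common = {A}, closure = {A, E} → lossy.
Decomposition 2: common = {D}, closure = {D} → lossy.
Decomposition 3: common = {C}, closure = {A, B, C, D, E} → lossless.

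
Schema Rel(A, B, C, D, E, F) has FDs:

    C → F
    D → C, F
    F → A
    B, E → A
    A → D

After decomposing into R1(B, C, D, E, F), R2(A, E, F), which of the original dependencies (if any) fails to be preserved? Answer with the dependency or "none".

C → F lies within R1.
D → C, F lies within R1.
F → A lies within R2.
B, E → A: restricted closure across fragments reaches A.
A → D: restricted closure across fragments reaches D.
Every dependency is enforceable on the fragments, so the decomposition is dependency-preserving.

none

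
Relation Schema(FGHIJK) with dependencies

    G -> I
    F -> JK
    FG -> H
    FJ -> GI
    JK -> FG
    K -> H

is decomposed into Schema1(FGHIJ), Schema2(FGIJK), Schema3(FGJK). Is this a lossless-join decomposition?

Yes

Chase test. Columns are FGHIJK; row i has aⱼ where attribute j ∈ Schemai, else bᵢⱼ.
Initial tableau (one row per fragment):
  row 1: a1 a2 a3 a4 a5 b16
  row 2: a1 a2 b23 a4 a5 a6
  row 3: a1 a2 b33 b34 a5 a6
Rows 1 and 3 agree on G; apply G→I and equate their I entries.
Rows 1 and 2 agree on F; apply F→JK and equate their JK entries.
Rows 1 and 2 agree on FG; apply FG→H and equate their H entries.
Rows 1 and 3 agree on FG; apply FG→H and equate their H entries.
Row 1 is now all distinguished symbols — the join is lossless.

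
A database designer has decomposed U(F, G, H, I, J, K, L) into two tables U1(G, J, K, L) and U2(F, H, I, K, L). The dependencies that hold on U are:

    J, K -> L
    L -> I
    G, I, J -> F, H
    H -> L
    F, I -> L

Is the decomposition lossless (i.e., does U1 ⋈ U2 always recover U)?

No

Common attributes: U1 ∩ U2 = {K, L}.
Closure of {K, L}: L → I applies, adding I. So (K, L)⁺ = {I, K, L}.
The closure contains neither all of U1 = {G, J, K, L} nor all of U2 = {F, H, I, K, L}, so the common attributes are not a superkey of either fragment. The join is lossy.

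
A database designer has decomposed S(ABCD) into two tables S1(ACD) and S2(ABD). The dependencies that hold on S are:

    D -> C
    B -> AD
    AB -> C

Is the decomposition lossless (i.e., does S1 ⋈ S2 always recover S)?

Yes

Common attributes: S1 ∩ S2 = {AD}.
Closure of {AD}: D → C applies, adding C. So (AD)⁺ = {ACD}.
This closure contains every attribute of S1, so S1 ∩ S2 → S1. The join is lossless.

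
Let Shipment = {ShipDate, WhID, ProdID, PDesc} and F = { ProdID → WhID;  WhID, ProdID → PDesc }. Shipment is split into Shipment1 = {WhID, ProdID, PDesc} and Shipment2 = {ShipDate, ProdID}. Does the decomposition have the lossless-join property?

Common attributes: Shipment1 ∩ Shipment2 = {ProdID}.
Closure of {ProdID}: ProdID → WhID applies, adding WhID; WhID, ProdID → PDesc applies, adding PDesc. So (ProdID)⁺ = {WhID, ProdID, PDesc}.
This closure contains every attribute of Shipment1, so Shipment1 ∩ Shipment2 → Shipment1. The join is lossless.

Yes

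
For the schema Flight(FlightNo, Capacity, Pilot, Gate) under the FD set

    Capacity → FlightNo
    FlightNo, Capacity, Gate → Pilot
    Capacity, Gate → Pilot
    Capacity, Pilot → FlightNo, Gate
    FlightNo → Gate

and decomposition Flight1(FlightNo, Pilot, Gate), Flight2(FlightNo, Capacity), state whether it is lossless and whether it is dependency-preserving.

Lossless test: (FlightNo)⁺ = {FlightNo, Gate}, which is a superkey of neither fragment — lossy.
Dependency preservation: the restricted closure of {FlightNo, Capacity, Gate} across the fragments never reaches {Pilot}, so FlightNo, Capacity, Gate → Pilot cannot be enforced without a join — not preserved.

lossy and not dependency-preserving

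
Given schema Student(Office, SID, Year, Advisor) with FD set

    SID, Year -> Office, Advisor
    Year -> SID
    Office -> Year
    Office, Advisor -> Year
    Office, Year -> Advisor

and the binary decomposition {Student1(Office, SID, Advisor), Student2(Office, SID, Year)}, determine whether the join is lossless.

Common attributes: Student1 ∩ Student2 = {Office, SID}.
Closure of {Office, SID}: Office → Year applies, adding Year; Office, Year → Advisor applies, adding Advisor. So (Office, SID)⁺ = {Office, SID, Year, Advisor}.
This closure contains every attribute of Student1, so Student1 ∩ Student2 → Student1. The join is lossless.

Yes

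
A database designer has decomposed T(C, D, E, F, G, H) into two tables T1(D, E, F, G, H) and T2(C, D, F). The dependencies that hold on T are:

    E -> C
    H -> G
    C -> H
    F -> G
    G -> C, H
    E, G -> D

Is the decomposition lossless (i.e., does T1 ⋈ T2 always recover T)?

Common attributes: T1 ∩ T2 = {D, F}.
Closure of {D, F}: F → G applies, adding G; G → C, H applies, adding C, H. So (D, F)⁺ = {C, D, F, G, H}.
This closure contains every attribute of T2, so T1 ∩ T2 → T2. The join is lossless.

Yes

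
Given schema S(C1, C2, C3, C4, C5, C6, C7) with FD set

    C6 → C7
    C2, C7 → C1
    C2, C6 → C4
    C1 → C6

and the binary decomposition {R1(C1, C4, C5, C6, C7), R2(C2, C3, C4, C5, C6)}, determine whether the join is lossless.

Common attributes: R1 ∩ R2 = {C4, C5, C6}.
Closure of {C4, C5, C6}: C6 → C7 applies, adding C7. So (C4, C5, C6)⁺ = {C4, C5, C6, C7}.
The closure contains neither all of R1 = {C1, C4, C5, C6, C7} nor all of R2 = {C2, C3, C4, C5, C6}, so the common attributes are not a superkey of either fragment. The join is lossy.

No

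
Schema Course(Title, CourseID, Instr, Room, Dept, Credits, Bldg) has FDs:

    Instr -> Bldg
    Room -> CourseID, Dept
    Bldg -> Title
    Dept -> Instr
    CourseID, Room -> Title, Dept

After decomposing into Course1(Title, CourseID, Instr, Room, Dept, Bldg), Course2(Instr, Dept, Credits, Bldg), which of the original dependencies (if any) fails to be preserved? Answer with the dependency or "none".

Instr → Bldg lies within Course1.
Room → CourseID, Dept lies within Course1.
Bldg → Title lies within Course1.
Dept → Instr lies within Course1.
CourseID, Room → Title, Dept lies within Course1.
Every dependency is enforceable on the fragments, so the decomposition is dependency-preserving.

none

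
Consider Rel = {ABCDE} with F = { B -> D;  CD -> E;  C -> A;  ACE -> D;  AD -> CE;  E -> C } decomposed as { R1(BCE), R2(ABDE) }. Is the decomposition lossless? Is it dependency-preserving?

Lossless test: (BE)⁺ = {ABCDE}, which contains all of one fragment — lossless.
Dependency preservation: the restricted closure of {CD} across the fragments never reaches {E}, so CD → E cannot be enforced without a join — not preserved.

lossless but not dependency-preserving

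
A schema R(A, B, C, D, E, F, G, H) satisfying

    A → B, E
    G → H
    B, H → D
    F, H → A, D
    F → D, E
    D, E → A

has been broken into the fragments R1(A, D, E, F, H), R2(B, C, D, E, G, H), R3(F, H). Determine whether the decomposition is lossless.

No

Chase test. Columns are A, B, C, D, E, F, G, H; row i has aⱼ where attribute j ∈ Ri, else bᵢⱼ.
Initial tableau (one row per fragment):
  row 1: a1 b12 b13 a4 a5 a6 b17 a8
  row 2: b21 a2 a3 a4 a5 b26 a7 a8
  row 3: b31 b32 b33 b34 b35 a6 b37 a8
Rows 1 and 3 agree on F, H; apply F, H→A, D and equate their A, D entries.
Rows 1 and 3 agree on F; apply F→D, E and equate their D, E entries.
Rows 1 and 2 agree on D, E; apply D, E→A and equate their A entries.
Rows 1 and 2 agree on A; apply A→B, E and equate their B, E entries.
Rows 1 and 3 agree on A; apply A→B, E and equate their B, E entries.
No row becomes fully distinguished — the join is lossy.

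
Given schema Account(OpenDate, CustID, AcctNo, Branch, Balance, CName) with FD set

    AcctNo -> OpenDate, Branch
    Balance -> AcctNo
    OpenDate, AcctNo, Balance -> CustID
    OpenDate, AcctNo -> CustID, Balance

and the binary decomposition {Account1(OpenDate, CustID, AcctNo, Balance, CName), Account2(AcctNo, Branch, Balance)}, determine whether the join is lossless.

Yes

Common attributes: Account1 ∩ Account2 = {AcctNo, Balance}.
Closure of {AcctNo, Balance}: AcctNo → OpenDate, Branch applies, adding OpenDate, Branch; OpenDate, AcctNo, Balance → CustID applies, adding CustID. So (AcctNo, Balance)⁺ = {OpenDate, CustID, AcctNo, Branch, Balance}.
This closure contains every attribute of Account2, so Account1 ∩ Account2 → Account2. The join is lossless.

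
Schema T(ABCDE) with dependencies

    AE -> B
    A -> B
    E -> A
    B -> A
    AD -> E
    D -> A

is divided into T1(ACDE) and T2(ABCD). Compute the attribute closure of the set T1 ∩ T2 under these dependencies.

ABCDE

T1 ∩ T2 = {ACD}.
A → B applies, adding B
AD → E applies, adding E
Closure: {ABCDE}.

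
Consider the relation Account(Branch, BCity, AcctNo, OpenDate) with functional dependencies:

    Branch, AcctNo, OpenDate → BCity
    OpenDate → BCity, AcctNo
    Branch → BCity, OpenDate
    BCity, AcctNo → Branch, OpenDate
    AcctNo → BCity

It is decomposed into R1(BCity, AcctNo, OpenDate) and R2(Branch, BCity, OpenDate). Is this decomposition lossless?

Yes

Common attributes: R1 ∩ R2 = {BCity, OpenDate}.
Closure of {BCity, OpenDate}: OpenDate → BCity, AcctNo applies, adding AcctNo; BCity, AcctNo → Branch, OpenDate applies, adding Branch. So (BCity, OpenDate)⁺ = {Branch, BCity, AcctNo, OpenDate}.
This closure contains every attribute of R1, so R1 ∩ R2 → R1. The join is lossless.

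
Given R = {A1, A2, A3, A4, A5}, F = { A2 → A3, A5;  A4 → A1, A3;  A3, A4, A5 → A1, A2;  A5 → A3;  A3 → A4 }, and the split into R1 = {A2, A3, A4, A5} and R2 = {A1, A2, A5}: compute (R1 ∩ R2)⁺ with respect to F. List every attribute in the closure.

A1, A2, A3, A4, A5

R1 ∩ R2 = {A2, A5}.
A2 → A3, A5 applies, adding A3
A3 → A4 applies, adding A4
A4 → A1, A3 applies, adding A1
Closure: {A1, A2, A3, A4, A5}.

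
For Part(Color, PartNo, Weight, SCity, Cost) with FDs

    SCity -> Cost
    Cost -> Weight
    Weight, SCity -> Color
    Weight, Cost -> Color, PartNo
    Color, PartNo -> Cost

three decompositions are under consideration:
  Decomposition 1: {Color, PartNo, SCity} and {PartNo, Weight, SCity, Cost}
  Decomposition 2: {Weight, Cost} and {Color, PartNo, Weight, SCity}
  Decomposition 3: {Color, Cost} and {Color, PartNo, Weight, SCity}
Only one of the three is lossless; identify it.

Decomposition 1

Decomposition 1: common = {PartNo, SCity}, closure = {Color, PartNo, Weight, SCity, Cost} → lossless.
Decomposition 2: common = {Weight}, closure = {Weight} → lossy.
Decomposition 3: common = {Color}, closure = {Color} → lossy.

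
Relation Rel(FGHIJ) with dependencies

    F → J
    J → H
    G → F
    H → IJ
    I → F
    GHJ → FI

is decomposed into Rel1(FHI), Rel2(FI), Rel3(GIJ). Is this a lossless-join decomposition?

Chase test. Columns are FGHIJ; row i has aⱼ where attribute j ∈ Reli, else bᵢⱼ.
Initial tableau (one row per fragment):
  row 1: a1 b12 a3 a4 b15
  row 2: a1 b22 b23 a4 b25
  row 3: b31 a2 b33 a4 a5
Rows 1 and 2 agree on F; apply F→J and equate their J entries.
Rows 1 and 2 agree on J; apply J→H and equate their H entries.
Rows 1 and 3 agree on I; apply I→F and equate their F entries.
Rows 1 and 3 agree on F; apply F→J and equate their J entries.
Rows 1 and 3 agree on J; apply J→H and equate their H entries.
Row 3 is now all distinguished symbols — the join is lossless.

Yes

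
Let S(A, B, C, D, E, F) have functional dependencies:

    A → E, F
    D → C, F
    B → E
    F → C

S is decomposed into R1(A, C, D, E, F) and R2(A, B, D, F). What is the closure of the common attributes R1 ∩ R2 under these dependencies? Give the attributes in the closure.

A, C, D, E, F

R1 ∩ R2 = {A, D, F}.
A → E, F applies, adding E
D → C, F applies, adding C
Closure: {A, C, D, E, F}.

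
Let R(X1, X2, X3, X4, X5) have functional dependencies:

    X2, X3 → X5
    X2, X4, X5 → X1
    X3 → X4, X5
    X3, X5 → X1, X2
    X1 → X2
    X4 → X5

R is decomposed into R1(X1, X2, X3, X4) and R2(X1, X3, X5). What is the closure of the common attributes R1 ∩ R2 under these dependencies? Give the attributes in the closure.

R1 ∩ R2 = {X1, X3}.
X3 → X4, X5 applies, adding X4, X5
X3, X5 → X1, X2 applies, adding X2
Closure: {X1, X2, X3, X4, X5}.

X1, X2, X3, X4, X5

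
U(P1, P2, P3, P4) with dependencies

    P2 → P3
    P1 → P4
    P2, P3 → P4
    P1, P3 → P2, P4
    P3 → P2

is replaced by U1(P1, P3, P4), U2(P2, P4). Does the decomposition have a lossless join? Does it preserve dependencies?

Lossless test: (P4)⁺ = {P4}, which is a superkey of neither fragment — lossy.
Dependency preservation: the restricted closure of {P2} across the fragments never reaches {P3}, so P2 → P3 cannot be enforced without a join — not preserved.

lossy and not dependency-preserving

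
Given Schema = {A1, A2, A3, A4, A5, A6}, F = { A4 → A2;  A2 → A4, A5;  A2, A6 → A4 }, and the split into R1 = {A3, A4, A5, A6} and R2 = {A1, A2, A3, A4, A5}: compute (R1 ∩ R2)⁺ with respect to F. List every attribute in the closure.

A2, A3, A4, A5

R1 ∩ R2 = {A3, A4, A5}.
A4 → A2 applies, adding A2
Closure: {A2, A3, A4, A5}.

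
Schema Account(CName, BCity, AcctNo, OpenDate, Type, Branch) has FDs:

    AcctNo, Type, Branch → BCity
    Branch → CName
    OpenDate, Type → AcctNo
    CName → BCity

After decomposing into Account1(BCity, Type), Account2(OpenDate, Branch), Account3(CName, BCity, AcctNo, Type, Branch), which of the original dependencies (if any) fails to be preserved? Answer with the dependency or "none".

OpenDate, Type → AcctNo

Check OpenDate, Type → AcctNo: no single fragment contains all of {AcctNo, OpenDate, Type}, and the restricted closure of {OpenDate, Type} across the fragments never reaches {AcctNo}.
AcctNo, Type, Branch → BCity is preserved.
Branch → CName is preserved.
CName → BCity is preserved.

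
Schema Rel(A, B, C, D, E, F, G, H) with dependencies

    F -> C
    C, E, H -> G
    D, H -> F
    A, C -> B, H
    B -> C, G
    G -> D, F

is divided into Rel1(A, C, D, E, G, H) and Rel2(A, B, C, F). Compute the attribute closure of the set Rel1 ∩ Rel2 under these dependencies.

A, B, C, D, F, G, H

Rel1 ∩ Rel2 = {A, C}.
A, C → B, H applies, adding B, H
B → C, G applies, adding G
G → D, F applies, adding D, F
Closure: {A, B, C, D, F, G, H}.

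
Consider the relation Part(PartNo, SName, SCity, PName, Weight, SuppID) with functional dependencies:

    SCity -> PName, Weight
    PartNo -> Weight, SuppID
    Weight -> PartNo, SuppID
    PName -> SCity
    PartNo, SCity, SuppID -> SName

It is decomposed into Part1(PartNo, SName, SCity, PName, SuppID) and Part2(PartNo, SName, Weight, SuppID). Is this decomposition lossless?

Yes

Common attributes: Part1 ∩ Part2 = {PartNo, SName, SuppID}.
Closure of {PartNo, SName, SuppID}: PartNo → Weight, SuppID applies, adding Weight. So (PartNo, SName, SuppID)⁺ = {PartNo, SName, Weight, SuppID}.
This closure contains every attribute of Part2, so Part1 ∩ Part2 → Part2. The join is lossless.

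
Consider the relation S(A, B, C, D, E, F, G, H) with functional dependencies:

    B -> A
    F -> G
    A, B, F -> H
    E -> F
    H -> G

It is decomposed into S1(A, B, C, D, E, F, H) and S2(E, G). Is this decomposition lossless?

Common attributes: S1 ∩ S2 = {E}.
Closure of {E}: E → F applies, adding F; F → G applies, adding G. So (E)⁺ = {E, F, G}.
This closure contains every attribute of S2, so S1 ∩ S2 → S2. The join is lossless.

Yes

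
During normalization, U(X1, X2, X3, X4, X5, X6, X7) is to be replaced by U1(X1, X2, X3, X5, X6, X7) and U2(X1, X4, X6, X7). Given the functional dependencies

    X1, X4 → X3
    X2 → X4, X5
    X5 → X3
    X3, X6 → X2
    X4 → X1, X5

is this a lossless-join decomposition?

Common attributes: U1 ∩ U2 = {X1, X6, X7}.
No dependency enlarges {X1, X6, X7}, so (X1, X6, X7)⁺ = {X1, X6, X7}.
The closure contains neither all of U1 = {X1, X2, X3, X5, X6, X7} nor all of U2 = {X1, X4, X6, X7}, so the common attributes are not a superkey of either fragment. The join is lossy.

No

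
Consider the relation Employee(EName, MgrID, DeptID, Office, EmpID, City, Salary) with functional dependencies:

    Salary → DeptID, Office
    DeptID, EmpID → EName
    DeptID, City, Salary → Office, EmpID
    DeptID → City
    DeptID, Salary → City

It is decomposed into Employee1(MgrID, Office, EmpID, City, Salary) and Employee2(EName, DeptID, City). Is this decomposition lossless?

No

Common attributes: Employee1 ∩ Employee2 = {City}.
No dependency enlarges {City}, so (City)⁺ = {City}.
The closure contains neither all of Employee1 = {MgrID, Office, EmpID, City, Salary} nor all of Employee2 = {EName, DeptID, City}, so the common attributes are not a superkey of either fragment. The join is lossy.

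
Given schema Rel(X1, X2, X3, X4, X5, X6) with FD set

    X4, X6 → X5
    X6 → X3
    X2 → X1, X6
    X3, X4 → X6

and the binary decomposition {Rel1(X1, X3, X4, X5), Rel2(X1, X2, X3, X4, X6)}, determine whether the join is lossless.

Common attributes: Rel1 ∩ Rel2 = {X1, X3, X4}.
Closure of {X1, X3, X4}: X3, X4 → X6 applies, adding X6; X4, X6 → X5 applies, adding X5. So (X1, X3, X4)⁺ = {X1, X3, X4, X5, X6}.
This closure contains every attribute of Rel1, so Rel1 ∩ Rel2 → Rel1. The join is lossless.

Yes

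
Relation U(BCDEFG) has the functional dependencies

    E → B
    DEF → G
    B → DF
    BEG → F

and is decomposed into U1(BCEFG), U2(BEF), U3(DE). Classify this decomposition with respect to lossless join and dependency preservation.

lossless but not dependency-preserving

Lossless test (chase): Rows 1 and 3 agree on E; apply E→B and equate their B entries. Rows 1 and 2 agree on B; apply B→DF and equate their DF entries. Rows 1 and 3 agree on B; apply B→DF and equate their DF entries. Rows 1 and 2 agree on DEF; apply DEF→G and equate their G entries. Rows 1 and 3 agree on DEF; apply DEF→G and equate their G entries. Row 1 is now all distinguished symbols — the join is lossless.
Dependency preservation: the restricted closure of {B} across the fragments never reaches {DF}, so B → DF cannot be enforced without a join — not preserved.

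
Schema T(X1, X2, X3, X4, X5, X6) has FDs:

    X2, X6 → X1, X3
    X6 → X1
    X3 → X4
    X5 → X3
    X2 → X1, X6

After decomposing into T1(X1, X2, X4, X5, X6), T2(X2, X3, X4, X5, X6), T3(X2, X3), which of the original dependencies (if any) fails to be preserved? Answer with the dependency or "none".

none

X2, X6 → X1, X3: restricted closure across fragments reaches X1, X3.
X6 → X1 lies within T1.
X3 → X4 lies within T2.
X5 → X3 lies within T2.
X2 → X1, X6 lies within T1.
Every dependency is enforceable on the fragments, so the decomposition is dependency-preserving.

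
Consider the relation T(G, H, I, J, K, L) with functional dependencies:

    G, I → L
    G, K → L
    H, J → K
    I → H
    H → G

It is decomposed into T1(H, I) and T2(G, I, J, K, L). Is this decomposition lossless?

Yes

Common attributes: T1 ∩ T2 = {I}.
Closure of {I}: I → H applies, adding H; H → G applies, adding G; G, I → L applies, adding L. So (I)⁺ = {G, H, I, L}.
This closure contains every attribute of T1, so T1 ∩ T2 → T1. The join is lossless.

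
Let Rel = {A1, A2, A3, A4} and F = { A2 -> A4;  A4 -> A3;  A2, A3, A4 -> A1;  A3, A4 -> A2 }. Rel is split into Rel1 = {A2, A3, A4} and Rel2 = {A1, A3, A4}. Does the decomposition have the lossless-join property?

Common attributes: Rel1 ∩ Rel2 = {A3, A4}.
Closure of {A3, A4}: A3, A4 → A2 applies, adding A2; A2, A3, A4 → A1 applies, adding A1. So (A3, A4)⁺ = {A1, A2, A3, A4}.
This closure contains every attribute of Rel1, so Rel1 ∩ Rel2 → Rel1. The join is lossless.

Yes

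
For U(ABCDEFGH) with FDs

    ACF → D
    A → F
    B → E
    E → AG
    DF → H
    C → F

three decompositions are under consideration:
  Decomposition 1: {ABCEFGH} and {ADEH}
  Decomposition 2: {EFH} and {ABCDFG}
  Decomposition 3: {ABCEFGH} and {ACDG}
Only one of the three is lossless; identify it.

Decomposition 1: common = {AEH}, closure = {AEFGH} → lossy.
Decomposition 2: common = {F}, closure = {F} → lossy.
Decomposition 3: common = {ACG}, closure = {ACDFGH} → lossless.

Decomposition 3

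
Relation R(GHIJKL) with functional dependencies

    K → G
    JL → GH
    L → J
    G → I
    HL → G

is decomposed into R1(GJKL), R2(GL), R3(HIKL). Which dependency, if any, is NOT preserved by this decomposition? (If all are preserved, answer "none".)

G → I

Check G → I: no single fragment contains all of {GI}, and the restricted closure of {G} across the fragments never reaches {I}.
K → G is preserved.
JL → GH is preserved.
L → J is preserved.
HL → G is preserved.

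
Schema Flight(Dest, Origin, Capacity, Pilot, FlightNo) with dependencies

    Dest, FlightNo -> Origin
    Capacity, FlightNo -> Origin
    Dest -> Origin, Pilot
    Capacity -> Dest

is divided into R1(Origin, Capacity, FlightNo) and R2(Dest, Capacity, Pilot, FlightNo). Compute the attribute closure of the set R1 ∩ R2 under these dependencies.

Dest, Origin, Capacity, Pilot, FlightNo

R1 ∩ R2 = {Capacity, FlightNo}.
Capacity, FlightNo → Origin applies, adding Origin
Capacity → Dest applies, adding Dest
Dest → Origin, Pilot applies, adding Pilot
Closure: {Dest, Origin, Capacity, Pilot, FlightNo}.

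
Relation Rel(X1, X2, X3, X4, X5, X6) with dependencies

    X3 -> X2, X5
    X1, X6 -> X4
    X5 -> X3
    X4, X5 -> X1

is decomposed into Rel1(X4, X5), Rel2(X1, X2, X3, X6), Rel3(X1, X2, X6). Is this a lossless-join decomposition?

Chase test. Columns are X1, X2, X3, X4, X5, X6; row i has aⱼ where attribute j ∈ Reli, else bᵢⱼ.
Initial tableau (one row per fragment):
  row 1: b11 b12 b13 a4 a5 b16
  row 2: a1 a2 a3 b24 b25 a6
  row 3: a1 a2 b33 b34 b35 a6
Rows 2 and 3 agree on X1, X6; apply X1, X6→X4 and equate their X4 entries.
No row becomes fully distinguished — the join is lossy.

No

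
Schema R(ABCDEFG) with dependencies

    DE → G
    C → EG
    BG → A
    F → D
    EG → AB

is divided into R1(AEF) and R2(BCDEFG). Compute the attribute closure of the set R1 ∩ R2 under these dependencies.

R1 ∩ R2 = {EF}.
F → D applies, adding D
DE → G applies, adding G
EG → AB applies, adding AB
Closure: {ABDEFG}.

ABDEFG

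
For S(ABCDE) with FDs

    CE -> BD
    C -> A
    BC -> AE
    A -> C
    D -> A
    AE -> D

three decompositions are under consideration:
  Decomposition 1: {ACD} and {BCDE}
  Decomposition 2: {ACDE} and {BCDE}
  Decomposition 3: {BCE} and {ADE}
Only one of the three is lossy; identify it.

Decomposition 1: common = {CD}, closure = {ACD} → lossless.
Decomposition 2: common = {CDE}, closure = {ABCDE} → lossless.
Decomposition 3: common = {E}, closure = {E} → lossy.

Decomposition 3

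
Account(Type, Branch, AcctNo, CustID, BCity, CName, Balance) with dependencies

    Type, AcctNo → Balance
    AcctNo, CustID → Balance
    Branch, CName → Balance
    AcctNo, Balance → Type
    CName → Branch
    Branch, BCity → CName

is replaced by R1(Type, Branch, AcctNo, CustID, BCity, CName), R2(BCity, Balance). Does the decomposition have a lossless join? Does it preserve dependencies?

Lossless test: (BCity)⁺ = {BCity}, which is a superkey of neither fragment — lossy.
Dependency preservation: the restricted closure of {Type, AcctNo} across the fragments never reaches {Balance}, so Type, AcctNo → Balance cannot be enforced without a join — not preserved.

lossy and not dependency-preserving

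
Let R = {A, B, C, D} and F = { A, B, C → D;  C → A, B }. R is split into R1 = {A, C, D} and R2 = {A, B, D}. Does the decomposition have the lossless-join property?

No

Common attributes: R1 ∩ R2 = {A, D}.
No dependency enlarges {A, D}, so (A, D)⁺ = {A, D}.
The closure contains neither all of R1 = {A, C, D} nor all of R2 = {A, B, D}, so the common attributes are not a superkey of either fragment. The join is lossy.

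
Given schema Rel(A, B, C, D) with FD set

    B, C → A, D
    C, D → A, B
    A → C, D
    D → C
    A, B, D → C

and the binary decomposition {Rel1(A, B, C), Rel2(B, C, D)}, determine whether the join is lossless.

Yes

Common attributes: Rel1 ∩ Rel2 = {B, C}.
Closure of {B, C}: B, C → A, D applies, adding A, D. So (B, C)⁺ = {A, B, C, D}.
This closure contains every attribute of Rel1, so Rel1 ∩ Rel2 → Rel1. The join is lossless.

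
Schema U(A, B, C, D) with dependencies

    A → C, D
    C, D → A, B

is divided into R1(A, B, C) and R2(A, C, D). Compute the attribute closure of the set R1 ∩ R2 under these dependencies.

R1 ∩ R2 = {A, C}.
A → C, D applies, adding D
C, D → A, B applies, adding B
Closure: {A, B, C, D}.

A, B, C, D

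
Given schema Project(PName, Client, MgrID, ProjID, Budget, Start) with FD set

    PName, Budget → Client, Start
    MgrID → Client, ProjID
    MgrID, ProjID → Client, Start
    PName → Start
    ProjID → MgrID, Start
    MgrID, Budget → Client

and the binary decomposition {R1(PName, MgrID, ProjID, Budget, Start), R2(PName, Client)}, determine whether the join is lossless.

No

Common attributes: R1 ∩ R2 = {PName}.
Closure of {PName}: PName → Start applies, adding Start. So (PName)⁺ = {PName, Start}.
The closure contains neither all of R1 = {PName, MgrID, ProjID, Budget, Start} nor all of R2 = {PName, Client}, so the common attributes are not a superkey of either fragment. The join is lossy.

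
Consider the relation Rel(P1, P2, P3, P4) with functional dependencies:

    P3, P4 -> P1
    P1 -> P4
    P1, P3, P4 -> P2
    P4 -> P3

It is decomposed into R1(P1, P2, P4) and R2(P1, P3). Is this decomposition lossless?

Yes

Common attributes: R1 ∩ R2 = {P1}.
Closure of {P1}: P1 → P4 applies, adding P4; P4 → P3 applies, adding P3; P1, P3, P4 → P2 applies, adding P2. So (P1)⁺ = {P1, P2, P3, P4}.
This closure contains every attribute of R1, so R1 ∩ R2 → R1. The join is lossless.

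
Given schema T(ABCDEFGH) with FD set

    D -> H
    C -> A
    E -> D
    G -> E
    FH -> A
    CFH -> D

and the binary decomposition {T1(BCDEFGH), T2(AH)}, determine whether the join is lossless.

No

Common attributes: T1 ∩ T2 = {H}.
No dependency enlarges {H}, so (H)⁺ = {H}.
The closure contains neither all of T1 = {BCDEFGH} nor all of T2 = {AH}, so the common attributes are not a superkey of either fragment. The join is lossy.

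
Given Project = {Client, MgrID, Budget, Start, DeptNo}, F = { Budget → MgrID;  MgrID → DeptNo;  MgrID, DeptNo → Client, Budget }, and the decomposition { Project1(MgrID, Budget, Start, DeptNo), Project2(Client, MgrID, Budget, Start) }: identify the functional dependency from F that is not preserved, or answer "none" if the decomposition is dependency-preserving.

Budget → MgrID lies within Project1.
MgrID → DeptNo lies within Project1.
MgrID, DeptNo → Client, Budget: restricted closure across fragments reaches Client, Budget.
Every dependency is enforceable on the fragments, so the decomposition is dependency-preserving.

none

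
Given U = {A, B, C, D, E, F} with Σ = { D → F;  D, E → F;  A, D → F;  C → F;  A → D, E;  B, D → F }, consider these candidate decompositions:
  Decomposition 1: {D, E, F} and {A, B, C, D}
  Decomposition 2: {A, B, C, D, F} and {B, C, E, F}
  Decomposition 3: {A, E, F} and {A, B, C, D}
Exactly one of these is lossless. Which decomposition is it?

Decomposition 1: common = {D}, closure = {D, F} → lossy.
Decomposition 2: common = {B, C, F}, closure = {B, C, F} → lossy.
Decomposition 3: common = {A}, closure = {A, D, E, F} → lossless.

Decomposition 3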